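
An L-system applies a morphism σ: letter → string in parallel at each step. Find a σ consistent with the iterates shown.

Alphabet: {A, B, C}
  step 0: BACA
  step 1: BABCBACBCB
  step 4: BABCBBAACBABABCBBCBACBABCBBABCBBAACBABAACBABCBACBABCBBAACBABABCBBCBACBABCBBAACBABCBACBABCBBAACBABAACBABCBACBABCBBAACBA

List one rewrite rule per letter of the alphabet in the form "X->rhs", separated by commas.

A->BCB, B->BA, C->AC

  step 0 ⇒ step 1: BACA ⇒ BA·BCB·AC·BCB
    A ↦ BCB
    B ↦ BA
    C ↦ AC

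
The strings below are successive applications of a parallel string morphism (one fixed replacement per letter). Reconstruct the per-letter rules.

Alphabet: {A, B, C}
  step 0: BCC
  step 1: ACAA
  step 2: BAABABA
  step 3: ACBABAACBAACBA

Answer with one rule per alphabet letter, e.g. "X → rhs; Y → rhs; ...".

A->BA, B->AC, C->A

  step 2 ⇒ step 3: BAABABA ⇒ AC·BA·BA·AC·BA·AC·BA
    A ↦ BA
    B ↦ AC
  step 0 ⇒ step 1: BCC ⇒ AC·A·A
    C ↦ A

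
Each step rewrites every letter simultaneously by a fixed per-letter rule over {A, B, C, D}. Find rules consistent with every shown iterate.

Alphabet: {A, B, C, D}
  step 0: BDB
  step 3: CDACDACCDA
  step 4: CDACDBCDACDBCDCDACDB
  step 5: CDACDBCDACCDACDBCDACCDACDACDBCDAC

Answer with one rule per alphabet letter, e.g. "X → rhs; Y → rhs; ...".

A->CDB, B->C, C->CD, D->A

  step 4 ⇒ step 5: CDACDBCDACDBCDCDACDB ⇒ CD·A·CDB·CD·A·C·CD·A·CDB·CD·A·C·CD·A·CD·A·CDB·CD·A·C
    A ↦ CDB
    B ↦ C
    C ↦ CD
    D ↦ A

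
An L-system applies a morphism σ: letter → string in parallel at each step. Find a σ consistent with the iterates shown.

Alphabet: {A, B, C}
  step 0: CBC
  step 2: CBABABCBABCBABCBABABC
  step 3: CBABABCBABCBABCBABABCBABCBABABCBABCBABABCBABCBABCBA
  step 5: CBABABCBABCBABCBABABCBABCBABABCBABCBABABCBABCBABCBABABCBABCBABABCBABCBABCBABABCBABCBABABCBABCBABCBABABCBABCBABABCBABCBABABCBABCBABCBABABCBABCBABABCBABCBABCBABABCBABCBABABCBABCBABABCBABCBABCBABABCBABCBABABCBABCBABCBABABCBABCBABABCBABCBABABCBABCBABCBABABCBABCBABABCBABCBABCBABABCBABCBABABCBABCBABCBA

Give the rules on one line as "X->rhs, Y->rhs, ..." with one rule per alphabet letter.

A->C, B->BAB, C->CBA

  step 2 ⇒ step 3: CBABABCBABCBABCBABABC ⇒ CBA·BAB·C·BAB·C·BAB·CBA·BAB·C·BAB·CBA·BAB·C·BAB·CBA·BAB·C·BAB·C·BAB·CBA
    A ↦ C
    B ↦ BAB
    C ↦ CBA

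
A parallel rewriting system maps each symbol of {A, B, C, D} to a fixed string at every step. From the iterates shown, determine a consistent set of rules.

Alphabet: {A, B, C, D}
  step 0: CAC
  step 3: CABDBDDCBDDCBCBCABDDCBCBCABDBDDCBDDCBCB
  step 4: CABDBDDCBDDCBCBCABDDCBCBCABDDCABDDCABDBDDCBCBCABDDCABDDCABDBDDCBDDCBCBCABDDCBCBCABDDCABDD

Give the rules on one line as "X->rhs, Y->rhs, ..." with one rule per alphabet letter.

A->DB, B->DD, C->CAB, D->CB

  step 3 ⇒ step 4: CABDBDDCBDDCBCBCABDDCBCBCABDBDDCBDDCBCB ⇒ CAB·DB·DD·CB·DD·CB·CB·CAB·DD·CB·CB·CAB·DD·CAB·DD·CAB·DB·DD·CB·CB·CAB·DD·CAB·DD·CAB·DB·DD·CB·DD·CB·CB·CAB·DD·CB·CB·CAB·DD·CAB·DD
    A ↦ DB
    B ↦ DD
    C ↦ CAB
    D ↦ CB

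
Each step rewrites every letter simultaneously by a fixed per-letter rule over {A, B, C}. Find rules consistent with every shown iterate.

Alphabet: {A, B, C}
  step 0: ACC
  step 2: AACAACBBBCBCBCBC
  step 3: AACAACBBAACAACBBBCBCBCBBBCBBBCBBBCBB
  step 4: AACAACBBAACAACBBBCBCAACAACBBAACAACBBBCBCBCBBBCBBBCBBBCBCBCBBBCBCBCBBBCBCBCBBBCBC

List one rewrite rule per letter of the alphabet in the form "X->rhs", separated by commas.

A->AAC, B->BC, C->BB

  step 3 ⇒ step 4: AACAACBBAACAACBBBCBCBCBBBCBBBCBBBCBB ⇒ AAC·AAC·BB·AAC·AAC·BB·BC·BC·AAC·AAC·BB·AAC·AAC·BB·BC·BC·BC·BB·BC·BB·BC·BB·BC·BC·BC·BB·BC·BC·BC·BB·BC·BC·BC·BB·BC·BC
    A ↦ AAC
    B ↦ BC
    C ↦ BB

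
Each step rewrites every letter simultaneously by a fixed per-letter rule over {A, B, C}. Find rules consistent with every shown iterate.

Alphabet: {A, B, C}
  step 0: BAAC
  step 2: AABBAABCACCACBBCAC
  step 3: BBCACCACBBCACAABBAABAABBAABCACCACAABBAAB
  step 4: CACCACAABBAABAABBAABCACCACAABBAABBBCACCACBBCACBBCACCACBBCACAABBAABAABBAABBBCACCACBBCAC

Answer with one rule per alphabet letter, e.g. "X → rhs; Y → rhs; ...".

A->B, B->CAC, C->AAB

  step 3 ⇒ step 4: BBCACCACBBCACAABBAABAABBAABCACCACAABBAAB ⇒ CAC·CAC·AAB·B·AAB·AAB·B·AAB·CAC·CAC·AAB·B·AAB·B·B·CAC·CAC·B·B·CAC·B·B·CAC·CAC·B·B·CAC·AAB·B·AAB·AAB·B·AAB·B·B·CAC·CAC·B·B·CAC
    A ↦ B
    B ↦ CAC
    C ↦ AAB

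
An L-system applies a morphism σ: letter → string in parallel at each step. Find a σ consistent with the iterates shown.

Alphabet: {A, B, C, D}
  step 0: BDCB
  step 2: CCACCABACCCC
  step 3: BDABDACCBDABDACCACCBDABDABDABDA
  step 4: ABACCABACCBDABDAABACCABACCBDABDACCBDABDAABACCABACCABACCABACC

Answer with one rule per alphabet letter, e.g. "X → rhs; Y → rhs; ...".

  step 3 ⇒ step 4: BDABDACCBDABDACCACCBDABDABDABDA ⇒ A·BA·CC·A·BA·CC·BDA·BDA·A·BA·CC·A·BA·CC·BDA·BDA·CC·BDA·BDA·A·BA·CC·A·BA·CC·A·BA·CC·A·BA·CC
    A ↦ CC
    B ↦ A
    C ↦ BDA
    D ↦ BA

A->CC, B->A, C->BDA, D->BA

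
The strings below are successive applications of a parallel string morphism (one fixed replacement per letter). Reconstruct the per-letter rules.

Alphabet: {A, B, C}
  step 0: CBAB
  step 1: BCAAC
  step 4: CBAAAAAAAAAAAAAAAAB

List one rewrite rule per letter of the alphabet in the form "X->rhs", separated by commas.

A->AA, B->C, C->B

  step 0 ⇒ step 1: CBAB ⇒ B·C·AA·C
    A ↦ AA
    B ↦ C
    C ↦ B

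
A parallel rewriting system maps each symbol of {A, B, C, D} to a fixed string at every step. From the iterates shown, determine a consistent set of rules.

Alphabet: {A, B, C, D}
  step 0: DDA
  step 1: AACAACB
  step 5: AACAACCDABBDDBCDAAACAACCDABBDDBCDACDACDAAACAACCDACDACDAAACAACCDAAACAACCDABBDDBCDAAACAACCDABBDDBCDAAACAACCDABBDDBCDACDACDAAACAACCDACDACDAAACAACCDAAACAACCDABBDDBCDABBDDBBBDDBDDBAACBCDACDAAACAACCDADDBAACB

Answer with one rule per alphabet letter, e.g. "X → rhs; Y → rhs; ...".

  step 0 ⇒ step 1: DDA ⇒ AAC·AAC·B
    A ↦ B
    D ↦ AAC
    B ↦ CDA  (constrained at step 1)
    C ↦ DDB  (constrained at step 1)

A->B, B->CDA, C->DDB, D->AAC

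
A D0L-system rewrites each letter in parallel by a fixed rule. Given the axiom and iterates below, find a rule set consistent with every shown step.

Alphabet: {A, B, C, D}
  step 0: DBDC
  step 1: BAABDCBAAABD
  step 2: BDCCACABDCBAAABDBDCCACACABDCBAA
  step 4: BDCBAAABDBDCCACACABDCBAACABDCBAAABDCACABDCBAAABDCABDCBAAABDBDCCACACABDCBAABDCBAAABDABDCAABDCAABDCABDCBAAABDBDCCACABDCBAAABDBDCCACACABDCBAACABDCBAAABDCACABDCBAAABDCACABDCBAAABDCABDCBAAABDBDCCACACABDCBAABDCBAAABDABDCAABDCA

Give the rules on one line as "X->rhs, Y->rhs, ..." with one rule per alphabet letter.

A->CA, B->BDC, C->ABD, D->BAA

  step 1 ⇒ step 2: BAABDCBAAABD ⇒ BDC·CA·CA·BDC·BAA·ABD·BDC·CA·CA·CA·BDC·BAA
    A ↦ CA
    B ↦ BDC
    C ↦ ABD
    D ↦ BAA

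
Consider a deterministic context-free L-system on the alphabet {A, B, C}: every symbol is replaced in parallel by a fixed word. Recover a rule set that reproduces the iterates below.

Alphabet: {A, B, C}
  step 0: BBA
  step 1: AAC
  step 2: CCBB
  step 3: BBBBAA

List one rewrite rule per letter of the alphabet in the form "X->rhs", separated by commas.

A->C, B->A, C->BB

  step 2 ⇒ step 3: CCBB ⇒ BB·BB·A·A
    B ↦ A
    C ↦ BB
  step 0 ⇒ step 1: BBA ⇒ A·A·C
    A ↦ C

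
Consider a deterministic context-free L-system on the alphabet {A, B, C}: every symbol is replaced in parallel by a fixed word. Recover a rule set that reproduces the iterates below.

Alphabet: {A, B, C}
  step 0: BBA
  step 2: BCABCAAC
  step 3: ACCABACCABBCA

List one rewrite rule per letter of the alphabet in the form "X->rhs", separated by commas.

A->B, B->AC, C->CA

  step 2 ⇒ step 3: BCABCAAC ⇒ AC·CA·B·AC·CA·B·B·CA
    A ↦ B
    B ↦ AC
    C ↦ CA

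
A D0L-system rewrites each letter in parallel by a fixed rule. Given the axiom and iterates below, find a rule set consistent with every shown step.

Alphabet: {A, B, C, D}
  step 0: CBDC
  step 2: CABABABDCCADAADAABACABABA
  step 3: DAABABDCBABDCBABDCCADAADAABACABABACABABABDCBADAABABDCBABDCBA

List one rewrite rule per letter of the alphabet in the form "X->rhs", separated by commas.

A->BA, B->BDC, C->DAA, D->CA

  step 2 ⇒ step 3: CABABABDCCADAADAABACABABA ⇒ DAA·BA·BDC·BA·BDC·BA·BDC·CA·DAA·DAA·BA·CA·BA·BA·CA·BA·BA·BDC·BA·DAA·BA·BDC·BA·BDC·BA
    A ↦ BA
    B ↦ BDC
    C ↦ DAA
    D ↦ CA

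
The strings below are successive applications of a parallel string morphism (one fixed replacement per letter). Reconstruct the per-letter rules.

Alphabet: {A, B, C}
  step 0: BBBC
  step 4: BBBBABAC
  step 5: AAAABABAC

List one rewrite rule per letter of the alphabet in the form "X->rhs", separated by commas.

A->B, B->A, C->AC

  step 4 ⇒ step 5: BBBBABAC ⇒ A·A·A·A·B·A·B·AC
    A ↦ B
    B ↦ A
    C ↦ AC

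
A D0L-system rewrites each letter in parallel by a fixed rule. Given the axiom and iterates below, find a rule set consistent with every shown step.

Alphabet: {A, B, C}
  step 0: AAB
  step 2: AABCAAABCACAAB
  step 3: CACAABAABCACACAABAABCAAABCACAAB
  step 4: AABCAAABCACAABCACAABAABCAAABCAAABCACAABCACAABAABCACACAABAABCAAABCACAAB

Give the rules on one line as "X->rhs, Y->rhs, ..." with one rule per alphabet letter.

A->CA, B->AB, C->AAB

  step 3 ⇒ step 4: CACAABAABCACACAABAABCAAABCACAAB ⇒ AAB·CA·AAB·CA·CA·AB·CA·CA·AB·AAB·CA·AAB·CA·AAB·CA·CA·AB·CA·CA·AB·AAB·CA·CA·CA·AB·AAB·CA·AAB·CA·CA·AB
    A ↦ CA
    B ↦ AB
    C ↦ AAB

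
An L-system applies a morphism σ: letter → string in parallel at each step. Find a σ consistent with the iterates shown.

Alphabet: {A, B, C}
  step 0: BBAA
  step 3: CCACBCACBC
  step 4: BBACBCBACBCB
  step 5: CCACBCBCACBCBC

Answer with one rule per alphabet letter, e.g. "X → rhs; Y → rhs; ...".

  step 4 ⇒ step 5: BBACBCBACBCB ⇒ C·C·AC·B·C·B·C·AC·B·C·B·C
    A ↦ AC
    B ↦ C
    C ↦ B

A->AC, B->C, C->B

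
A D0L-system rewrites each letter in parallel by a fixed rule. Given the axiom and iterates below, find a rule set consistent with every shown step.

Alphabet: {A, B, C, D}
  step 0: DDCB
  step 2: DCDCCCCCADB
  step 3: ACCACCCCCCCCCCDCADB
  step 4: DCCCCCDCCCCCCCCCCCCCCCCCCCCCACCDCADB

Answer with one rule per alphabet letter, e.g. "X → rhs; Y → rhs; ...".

  step 3 ⇒ step 4: ACCACCCCCCCCCCDCADB ⇒ DC·CC·CC·DC·CC·CC·CC·CC·CC·CC·CC·CC·CC·CC·A·CC·DC·A·DB
    A ↦ DC
    B ↦ DB
    C ↦ CC
    D ↦ A

A->DC, B->DB, C->CC, D->A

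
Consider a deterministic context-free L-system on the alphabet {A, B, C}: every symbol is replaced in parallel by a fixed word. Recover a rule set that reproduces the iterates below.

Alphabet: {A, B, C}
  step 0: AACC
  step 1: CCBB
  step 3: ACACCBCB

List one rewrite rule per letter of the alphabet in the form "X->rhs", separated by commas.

A->C, B->AC, C->B

  step 0 ⇒ step 1: AACC ⇒ C·C·B·B
    A ↦ C
    C ↦ B
    B ↦ AC  (constrained at step 1)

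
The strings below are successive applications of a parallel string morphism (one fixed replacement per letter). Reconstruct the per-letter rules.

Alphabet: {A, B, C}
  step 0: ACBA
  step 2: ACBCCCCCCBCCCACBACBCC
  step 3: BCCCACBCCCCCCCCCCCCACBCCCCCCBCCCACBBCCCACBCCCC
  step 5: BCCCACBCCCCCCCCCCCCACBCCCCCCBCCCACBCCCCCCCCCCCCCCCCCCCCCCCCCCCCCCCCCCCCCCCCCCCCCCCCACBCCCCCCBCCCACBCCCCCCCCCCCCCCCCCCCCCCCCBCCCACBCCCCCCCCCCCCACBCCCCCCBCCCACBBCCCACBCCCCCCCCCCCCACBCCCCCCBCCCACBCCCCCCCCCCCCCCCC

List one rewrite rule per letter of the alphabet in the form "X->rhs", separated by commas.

A->BC, B->ACB, C->CC

  step 2 ⇒ step 3: ACBCCCCCCBCCCACBACBCC ⇒ BC·CC·ACB·CC·CC·CC·CC·CC·CC·ACB·CC·CC·CC·BC·CC·ACB·BC·CC·ACB·CC·CC
    A ↦ BC
    B ↦ ACB
    C ↦ CC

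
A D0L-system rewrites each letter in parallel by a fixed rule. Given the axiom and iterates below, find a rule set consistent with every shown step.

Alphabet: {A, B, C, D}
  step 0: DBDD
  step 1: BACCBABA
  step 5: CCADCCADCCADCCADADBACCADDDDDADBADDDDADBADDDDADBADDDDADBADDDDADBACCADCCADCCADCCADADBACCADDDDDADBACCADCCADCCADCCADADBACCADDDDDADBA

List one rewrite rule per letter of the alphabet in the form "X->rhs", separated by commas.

  step 0 ⇒ step 1: DBDD ⇒ BA·CC·BA·BA
    B ↦ CC
    D ↦ BA
    A ↦ AD  (constrained at step 1)
    C ↦ DD  (constrained at step 1)

A->AD, B->CC, C->DD, D->BA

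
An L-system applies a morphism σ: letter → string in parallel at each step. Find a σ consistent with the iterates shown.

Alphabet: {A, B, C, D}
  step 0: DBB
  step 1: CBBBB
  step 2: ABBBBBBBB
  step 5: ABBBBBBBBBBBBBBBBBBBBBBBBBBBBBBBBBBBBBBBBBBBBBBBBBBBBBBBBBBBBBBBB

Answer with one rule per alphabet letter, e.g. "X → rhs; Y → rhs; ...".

A->D, B->BB, C->A, D->C

  step 1 ⇒ step 2: CBBBB ⇒ A·BB·BB·BB·BB
    B ↦ BB
    C ↦ A
    A ↦ D  (constrained at step 2)
  step 0 ⇒ step 1: DBB ⇒ C·BB·BB
    D ↦ C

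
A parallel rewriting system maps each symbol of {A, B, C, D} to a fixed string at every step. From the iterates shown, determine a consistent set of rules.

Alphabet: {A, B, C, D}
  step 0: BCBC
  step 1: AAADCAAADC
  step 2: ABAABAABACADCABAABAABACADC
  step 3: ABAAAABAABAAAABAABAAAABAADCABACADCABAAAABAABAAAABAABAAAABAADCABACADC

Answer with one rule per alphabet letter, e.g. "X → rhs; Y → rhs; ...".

A->ABA, B->AA, C->ADC, D->C

  step 2 ⇒ step 3: ABAABAABACADCABAABAABACADC ⇒ ABA·AA·ABA·ABA·AA·ABA·ABA·AA·ABA·ADC·ABA·C·ADC·ABA·AA·ABA·ABA·AA·ABA·ABA·AA·ABA·ADC·ABA·C·ADC
    A ↦ ABA
    B ↦ AA
    C ↦ ADC
    D ↦ C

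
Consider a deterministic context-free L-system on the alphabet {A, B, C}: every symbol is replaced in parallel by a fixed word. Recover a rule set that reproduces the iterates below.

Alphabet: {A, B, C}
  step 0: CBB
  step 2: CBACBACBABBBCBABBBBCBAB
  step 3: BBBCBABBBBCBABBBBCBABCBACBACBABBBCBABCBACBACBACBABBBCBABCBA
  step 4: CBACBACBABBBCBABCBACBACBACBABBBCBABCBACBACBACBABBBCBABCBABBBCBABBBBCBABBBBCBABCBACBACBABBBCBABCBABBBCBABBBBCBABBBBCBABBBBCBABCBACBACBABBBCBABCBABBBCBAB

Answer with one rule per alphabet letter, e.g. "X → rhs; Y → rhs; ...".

A->B, B->CBA, C->BBB

  step 3 ⇒ step 4: BBBCBABBBBCBABBBBCBABCBACBACBABBBCBABCBACBACBACBABBBCBABCBA ⇒ CBA·CBA·CBA·BBB·CBA·B·CBA·CBA·CBA·CBA·BBB·CBA·B·CBA·CBA·CBA·CBA·BBB·CBA·B·CBA·BBB·CBA·B·BBB·CBA·B·BBB·CBA·B·CBA·CBA·CBA·BBB·CBA·B·CBA·BBB·CBA·B·BBB·CBA·B·BBB·CBA·B·BBB·CBA·B·CBA·CBA·CBA·BBB·CBA·B·CBA·BBB·CBA·B
    A ↦ B
    B ↦ CBA
    C ↦ BBB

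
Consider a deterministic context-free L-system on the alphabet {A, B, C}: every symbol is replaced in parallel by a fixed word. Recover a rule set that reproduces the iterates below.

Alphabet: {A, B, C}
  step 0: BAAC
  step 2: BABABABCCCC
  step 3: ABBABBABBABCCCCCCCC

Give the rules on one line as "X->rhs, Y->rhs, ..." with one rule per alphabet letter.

  step 2 ⇒ step 3: BABABABCCCC ⇒ AB·B·AB·B·AB·B·AB·CC·CC·CC·CC
    A ↦ B
    B ↦ AB
    C ↦ CC

A->B, B->AB, C->CC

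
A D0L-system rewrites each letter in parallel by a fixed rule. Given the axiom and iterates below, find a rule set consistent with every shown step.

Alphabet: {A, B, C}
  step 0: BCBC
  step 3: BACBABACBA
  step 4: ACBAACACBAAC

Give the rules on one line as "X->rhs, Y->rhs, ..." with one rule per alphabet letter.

A->C, B->A, C->BA

  step 3 ⇒ step 4: BACBABACBA ⇒ A·C·BA·A·C·A·C·BA·A·C
    A ↦ C
    B ↦ A
    C ↦ BA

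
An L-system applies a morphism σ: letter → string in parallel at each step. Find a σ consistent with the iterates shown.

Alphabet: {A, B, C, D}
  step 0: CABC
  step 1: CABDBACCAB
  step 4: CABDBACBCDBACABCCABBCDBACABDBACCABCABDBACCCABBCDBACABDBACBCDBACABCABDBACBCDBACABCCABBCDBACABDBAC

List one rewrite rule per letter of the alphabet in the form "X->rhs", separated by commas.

  step 0 ⇒ step 1: CABC ⇒ CAB·DBA·C·CAB
    A ↦ DBA
    B ↦ C
    C ↦ CAB
    D ↦ B  (constrained at step 1)

A->DBA, B->C, C->CAB, D->B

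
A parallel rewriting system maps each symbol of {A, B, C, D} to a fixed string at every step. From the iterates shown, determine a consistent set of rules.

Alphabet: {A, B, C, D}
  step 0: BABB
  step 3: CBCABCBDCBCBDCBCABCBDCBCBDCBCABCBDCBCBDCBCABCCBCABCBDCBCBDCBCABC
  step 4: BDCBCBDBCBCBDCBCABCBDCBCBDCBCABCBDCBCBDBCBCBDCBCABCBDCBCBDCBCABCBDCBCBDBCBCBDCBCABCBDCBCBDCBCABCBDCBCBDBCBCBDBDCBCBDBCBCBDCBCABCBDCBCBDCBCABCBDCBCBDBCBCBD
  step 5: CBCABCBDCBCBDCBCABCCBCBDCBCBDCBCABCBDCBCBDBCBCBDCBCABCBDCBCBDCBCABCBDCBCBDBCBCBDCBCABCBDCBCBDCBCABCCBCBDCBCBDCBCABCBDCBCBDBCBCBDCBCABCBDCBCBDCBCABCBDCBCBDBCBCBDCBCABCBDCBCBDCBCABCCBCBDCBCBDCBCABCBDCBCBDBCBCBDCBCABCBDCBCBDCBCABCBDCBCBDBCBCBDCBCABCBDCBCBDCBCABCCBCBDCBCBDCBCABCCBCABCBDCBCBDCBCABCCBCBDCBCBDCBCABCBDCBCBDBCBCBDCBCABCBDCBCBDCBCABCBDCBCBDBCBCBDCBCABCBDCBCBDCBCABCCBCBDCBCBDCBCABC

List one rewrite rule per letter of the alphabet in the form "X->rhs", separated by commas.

  step 4 ⇒ step 5: BDCBCBDBCBCBDCBCABCBDCBCBDCBCABCBDCBCBDBCBCBDCBCABCBDCBCBDCBCABCBDCBCBDBCBCBDCBCABCBDCBCBDCBCABCBDCBCBDBCBCBDBDCBCBDBCBCBDCBCABCBDCBCBDCBCABCBDCBCBDBCBCBD ⇒ CBC·ABC·BD·CBC·BD·CBC·ABC·CBC·BD·CBC·BD·CBC·ABC·BD·CBC·BD·B·CBC·BD·CBC·ABC·BD·CBC·BD·CBC·ABC·BD·CBC·BD·B·CBC·BD·CBC·ABC·BD·CBC·BD·CBC·ABC·CBC·BD·CBC·BD·CBC·ABC·BD·CBC·BD·B·CBC·BD·CBC·ABC·BD·CBC·BD·CBC·ABC·BD·CBC·BD·B·CBC·BD·CBC·ABC·BD·CBC·BD·CBC·ABC·CBC·BD·CBC·BD·CBC·ABC·BD·CBC·BD·B·CBC·BD·CBC·ABC·BD·CBC·BD·CBC·ABC·BD·CBC·BD·B·CBC·BD·CBC·ABC·BD·CBC·BD·CBC·ABC·CBC·BD·CBC·BD·CBC·ABC·CBC·ABC·BD·CBC·BD·CBC·ABC·CBC·BD·CBC·BD·CBC·ABC·BD·CBC·BD·B·CBC·BD·CBC·ABC·BD·CBC·BD·CBC·ABC·BD·CBC·BD·B·CBC·BD·CBC·ABC·BD·CBC·BD·CBC·ABC·CBC·BD·CBC·BD·CBC·ABC
    A ↦ B
    B ↦ CBC
    C ↦ BD
    D ↦ ABC

A->B, B->CBC, C->BD, D->ABC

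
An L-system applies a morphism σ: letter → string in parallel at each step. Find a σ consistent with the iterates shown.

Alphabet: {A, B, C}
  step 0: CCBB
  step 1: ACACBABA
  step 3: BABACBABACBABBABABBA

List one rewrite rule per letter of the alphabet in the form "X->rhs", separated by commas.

  step 0 ⇒ step 1: CCBB ⇒ AC·AC·BA·BA
    B ↦ BA
    C ↦ AC
    A ↦ B  (constrained at step 1)

A->B, B->BA, C->AC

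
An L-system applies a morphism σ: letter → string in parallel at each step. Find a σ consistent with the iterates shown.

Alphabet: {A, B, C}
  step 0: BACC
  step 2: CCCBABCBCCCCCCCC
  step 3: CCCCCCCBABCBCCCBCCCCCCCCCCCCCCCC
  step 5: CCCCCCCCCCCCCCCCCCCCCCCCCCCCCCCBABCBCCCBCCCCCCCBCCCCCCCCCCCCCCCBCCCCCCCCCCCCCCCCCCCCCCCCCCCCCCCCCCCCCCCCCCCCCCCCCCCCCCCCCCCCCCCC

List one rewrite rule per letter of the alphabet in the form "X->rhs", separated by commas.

A->AB, B->CB, C->CC

  step 2 ⇒ step 3: CCCBABCBCCCCCCCC ⇒ CC·CC·CC·CB·AB·CB·CC·CB·CC·CC·CC·CC·CC·CC·CC·CC
    A ↦ AB
    B ↦ CB
    C ↦ CC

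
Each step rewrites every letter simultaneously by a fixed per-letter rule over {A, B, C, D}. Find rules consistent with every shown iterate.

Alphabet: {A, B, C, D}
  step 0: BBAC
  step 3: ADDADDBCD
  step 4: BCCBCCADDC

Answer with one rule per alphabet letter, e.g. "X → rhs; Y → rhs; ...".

  step 3 ⇒ step 4: ADDADDBCD ⇒ B·C·C·B·C·C·AD·D·C
    A ↦ B
    B ↦ AD
    C ↦ D
    D ↦ C

A->B, B->AD, C->D, D->C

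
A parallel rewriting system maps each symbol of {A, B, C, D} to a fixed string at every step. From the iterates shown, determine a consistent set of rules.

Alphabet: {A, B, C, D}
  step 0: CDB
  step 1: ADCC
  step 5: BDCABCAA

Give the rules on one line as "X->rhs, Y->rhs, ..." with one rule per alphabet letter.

  step 0 ⇒ step 1: CDB ⇒ A·DC·C
    B ↦ C
    C ↦ A
    D ↦ DC
    A ↦ B  (constrained at step 1)

A->B, B->C, C->A, D->DC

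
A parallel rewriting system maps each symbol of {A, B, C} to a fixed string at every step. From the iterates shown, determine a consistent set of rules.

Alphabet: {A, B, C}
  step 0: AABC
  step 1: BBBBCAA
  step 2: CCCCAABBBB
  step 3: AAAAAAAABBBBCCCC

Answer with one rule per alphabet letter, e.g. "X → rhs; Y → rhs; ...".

A->BB, B->C, C->AA

  step 2 ⇒ step 3: CCCCAABBBB ⇒ AA·AA·AA·AA·BB·BB·C·C·C·C
    A ↦ BB
    B ↦ C
    C ↦ AA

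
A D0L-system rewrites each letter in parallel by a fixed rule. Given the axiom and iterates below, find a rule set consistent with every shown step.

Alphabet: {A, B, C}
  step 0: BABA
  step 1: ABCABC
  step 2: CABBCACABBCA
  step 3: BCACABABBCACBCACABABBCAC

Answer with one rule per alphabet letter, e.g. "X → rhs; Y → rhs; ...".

  step 2 ⇒ step 3: CABBCACABBCA ⇒ BCA·C·AB·AB·BCA·C·BCA·C·AB·AB·BCA·C
    A ↦ C
    B ↦ AB
    C ↦ BCA

A->C, B->AB, C->BCA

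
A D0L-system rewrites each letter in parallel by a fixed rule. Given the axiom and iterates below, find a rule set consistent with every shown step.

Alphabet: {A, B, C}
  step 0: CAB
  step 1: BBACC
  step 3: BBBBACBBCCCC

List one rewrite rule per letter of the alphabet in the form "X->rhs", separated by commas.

  step 0 ⇒ step 1: CAB ⇒ BB·AC·C
    A ↦ AC
    B ↦ C
    C ↦ BB

A->AC, B->C, C->BB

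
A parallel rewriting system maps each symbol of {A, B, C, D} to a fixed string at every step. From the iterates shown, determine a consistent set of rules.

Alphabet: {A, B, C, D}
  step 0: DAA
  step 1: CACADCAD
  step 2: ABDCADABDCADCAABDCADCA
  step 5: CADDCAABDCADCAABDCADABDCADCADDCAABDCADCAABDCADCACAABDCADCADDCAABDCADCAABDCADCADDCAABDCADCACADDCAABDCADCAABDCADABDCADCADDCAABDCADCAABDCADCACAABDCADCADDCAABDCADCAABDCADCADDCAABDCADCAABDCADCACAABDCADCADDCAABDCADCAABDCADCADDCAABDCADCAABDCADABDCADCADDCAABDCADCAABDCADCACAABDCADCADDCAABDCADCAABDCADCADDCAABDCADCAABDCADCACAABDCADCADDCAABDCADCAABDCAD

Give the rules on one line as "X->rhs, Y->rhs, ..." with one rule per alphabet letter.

  step 1 ⇒ step 2: CACADCAD ⇒ ABD·CAD·ABD·CAD·CA·ABD·CAD·CA
    A ↦ CAD
    C ↦ ABD
    D ↦ CA
    B ↦ D  (constrained at step 2)

A->CAD, B->D, C->ABD, D->CA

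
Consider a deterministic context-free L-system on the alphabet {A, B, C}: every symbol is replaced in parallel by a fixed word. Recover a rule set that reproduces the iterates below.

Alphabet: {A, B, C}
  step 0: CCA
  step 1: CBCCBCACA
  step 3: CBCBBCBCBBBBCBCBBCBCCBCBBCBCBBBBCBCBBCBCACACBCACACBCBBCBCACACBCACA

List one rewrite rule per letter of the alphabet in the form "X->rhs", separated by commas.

A->ACA, B->BB, C->CBC

  step 0 ⇒ step 1: CCA ⇒ CBC·CBC·ACA
    A ↦ ACA
    C ↦ CBC
    B ↦ BB  (constrained at step 1)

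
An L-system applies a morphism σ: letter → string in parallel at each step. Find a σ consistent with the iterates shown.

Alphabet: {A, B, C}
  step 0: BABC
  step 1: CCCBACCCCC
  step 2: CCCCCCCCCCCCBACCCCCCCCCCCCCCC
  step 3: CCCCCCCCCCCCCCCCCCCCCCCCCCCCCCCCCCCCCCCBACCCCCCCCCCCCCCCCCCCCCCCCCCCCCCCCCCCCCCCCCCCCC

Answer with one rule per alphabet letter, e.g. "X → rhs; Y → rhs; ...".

  step 2 ⇒ step 3: CCCCCCCCCCCCBACCCCCCCCCCCCCCC ⇒ CCC·CCC·CCC·CCC·CCC·CCC·CCC·CCC·CCC·CCC·CCC·CCC·CC·CBA·CCC·CCC·CCC·CCC·CCC·CCC·CCC·CCC·CCC·CCC·CCC·CCC·CCC·CCC·CCC
    A ↦ CBA
    B ↦ CC
    C ↦ CCC

A->CBA, B->CC, C->CCC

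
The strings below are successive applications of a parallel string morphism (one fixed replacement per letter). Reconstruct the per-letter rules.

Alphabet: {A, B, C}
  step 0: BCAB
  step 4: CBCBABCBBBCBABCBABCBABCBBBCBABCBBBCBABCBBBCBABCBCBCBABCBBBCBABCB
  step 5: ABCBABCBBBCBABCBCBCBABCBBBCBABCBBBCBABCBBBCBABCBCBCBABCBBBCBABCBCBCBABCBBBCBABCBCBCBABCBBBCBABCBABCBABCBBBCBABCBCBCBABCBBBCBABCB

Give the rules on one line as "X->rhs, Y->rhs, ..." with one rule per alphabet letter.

A->BB, B->CB, C->AB

  step 4 ⇒ step 5: CBCBABCBBBCBABCBABCBABCBBBCBABCBBBCBABCBBBCBABCBCBCBABCBBBCBABCB ⇒ AB·CB·AB·CB·BB·CB·AB·CB·CB·CB·AB·CB·BB·CB·AB·CB·BB·CB·AB·CB·BB·CB·AB·CB·CB·CB·AB·CB·BB·CB·AB·CB·CB·CB·AB·CB·BB·CB·AB·CB·CB·CB·AB·CB·BB·CB·AB·CB·AB·CB·AB·CB·BB·CB·AB·CB·CB·CB·AB·CB·BB·CB·AB·CB
    A ↦ BB
    B ↦ CB
    C ↦ AB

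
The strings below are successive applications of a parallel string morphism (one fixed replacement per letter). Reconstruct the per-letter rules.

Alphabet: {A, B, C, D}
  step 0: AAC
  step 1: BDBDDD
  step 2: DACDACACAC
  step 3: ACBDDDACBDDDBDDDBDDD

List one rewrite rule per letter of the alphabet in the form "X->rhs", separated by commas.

A->BD, B->D, C->DD, D->AC

  step 2 ⇒ step 3: DACDACACAC ⇒ AC·BD·DD·AC·BD·DD·BD·DD·BD·DD
    A ↦ BD
    C ↦ DD
    D ↦ AC
  step 1 ⇒ step 2: BDBDDD ⇒ D·AC·D·AC·AC·AC
    B ↦ D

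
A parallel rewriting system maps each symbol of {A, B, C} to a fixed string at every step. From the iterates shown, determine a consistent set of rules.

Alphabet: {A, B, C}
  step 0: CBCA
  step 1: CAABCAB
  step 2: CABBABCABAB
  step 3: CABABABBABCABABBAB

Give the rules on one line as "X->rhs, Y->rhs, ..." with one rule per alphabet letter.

  step 2 ⇒ step 3: CABBABCABAB ⇒ CA·B·AB·AB·B·AB·CA·B·AB·B·AB
    A ↦ B
    B ↦ AB
    C ↦ CA

A->B, B->AB, C->CA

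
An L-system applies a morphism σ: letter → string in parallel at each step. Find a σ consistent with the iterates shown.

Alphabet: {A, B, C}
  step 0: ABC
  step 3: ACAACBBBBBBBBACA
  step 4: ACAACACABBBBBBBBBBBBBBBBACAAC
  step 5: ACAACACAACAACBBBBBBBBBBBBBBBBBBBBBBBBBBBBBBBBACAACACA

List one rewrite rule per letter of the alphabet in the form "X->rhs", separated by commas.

A->AC, B->BB, C->A

  step 4 ⇒ step 5: ACAACACABBBBBBBBBBBBBBBBACAAC ⇒ AC·A·AC·AC·A·AC·A·AC·BB·BB·BB·BB·BB·BB·BB·BB·BB·BB·BB·BB·BB·BB·BB·BB·AC·A·AC·AC·A
    A ↦ AC
    B ↦ BB
    C ↦ A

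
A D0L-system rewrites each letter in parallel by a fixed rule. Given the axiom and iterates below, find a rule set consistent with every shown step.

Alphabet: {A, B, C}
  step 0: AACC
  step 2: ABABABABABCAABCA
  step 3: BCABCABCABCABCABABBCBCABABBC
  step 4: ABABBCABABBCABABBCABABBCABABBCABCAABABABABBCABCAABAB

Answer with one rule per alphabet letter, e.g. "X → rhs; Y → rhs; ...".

A->BC, B->A, C->BAB

  step 3 ⇒ step 4: BCABCABCABCABCABABBCBCABABBC ⇒ A·BAB·BC·A·BAB·BC·A·BAB·BC·A·BAB·BC·A·BAB·BC·A·BC·A·A·BAB·A·BAB·BC·A·BC·A·A·BAB
    A ↦ BC
    B ↦ A
    C ↦ BAB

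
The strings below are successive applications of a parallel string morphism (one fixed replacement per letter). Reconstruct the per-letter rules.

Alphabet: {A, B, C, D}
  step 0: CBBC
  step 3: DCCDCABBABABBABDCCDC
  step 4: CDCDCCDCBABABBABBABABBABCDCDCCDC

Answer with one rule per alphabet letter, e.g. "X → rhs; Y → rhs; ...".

  step 3 ⇒ step 4: DCCDCABBABABBABDCCDC ⇒ C·DC·DC·C·DC·B·AB·AB·B·AB·B·AB·AB·B·AB·C·DC·DC·C·DC
    A ↦ B
    B ↦ AB
    C ↦ DC
    D ↦ C

A->B, B->AB, C->DC, D->C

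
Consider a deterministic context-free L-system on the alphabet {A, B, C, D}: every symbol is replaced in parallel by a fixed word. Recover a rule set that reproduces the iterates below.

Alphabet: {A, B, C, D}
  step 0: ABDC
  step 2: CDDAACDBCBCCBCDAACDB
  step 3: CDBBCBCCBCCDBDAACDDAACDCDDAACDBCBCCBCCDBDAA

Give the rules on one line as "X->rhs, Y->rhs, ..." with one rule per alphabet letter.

A->CBC, B->DAA, C->CD, D->B

  step 2 ⇒ step 3: CDDAACDBCBCCBCDAACDB ⇒ CD·B·B·CBC·CBC·CD·B·DAA·CD·DAA·CD·CD·DAA·CD·B·CBC·CBC·CD·B·DAA
    A ↦ CBC
    B ↦ DAA
    C ↦ CD
    D ↦ B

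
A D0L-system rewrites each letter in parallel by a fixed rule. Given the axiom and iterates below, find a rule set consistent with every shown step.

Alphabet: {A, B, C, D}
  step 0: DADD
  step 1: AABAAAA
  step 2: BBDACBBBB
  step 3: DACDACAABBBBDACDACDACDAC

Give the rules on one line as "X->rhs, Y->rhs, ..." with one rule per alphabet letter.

  step 2 ⇒ step 3: BBDACBBBB ⇒ DAC·DAC·AA·B·BBB·DAC·DAC·DAC·DAC
    A ↦ B
    B ↦ DAC
    C ↦ BBB
    D ↦ AA

A->B, B->DAC, C->BBB, D->AA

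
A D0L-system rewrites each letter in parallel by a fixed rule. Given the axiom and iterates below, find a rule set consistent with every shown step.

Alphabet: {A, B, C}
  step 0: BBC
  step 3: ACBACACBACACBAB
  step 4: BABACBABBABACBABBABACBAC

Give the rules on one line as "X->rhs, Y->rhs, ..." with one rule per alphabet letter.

  step 3 ⇒ step 4: ACBACACBACACBAB ⇒ B·AB·AC·B·AB·B·AB·AC·B·AB·B·AB·AC·B·AC
    A ↦ B
    B ↦ AC
    C ↦ AB

A->B, B->AC, C->AB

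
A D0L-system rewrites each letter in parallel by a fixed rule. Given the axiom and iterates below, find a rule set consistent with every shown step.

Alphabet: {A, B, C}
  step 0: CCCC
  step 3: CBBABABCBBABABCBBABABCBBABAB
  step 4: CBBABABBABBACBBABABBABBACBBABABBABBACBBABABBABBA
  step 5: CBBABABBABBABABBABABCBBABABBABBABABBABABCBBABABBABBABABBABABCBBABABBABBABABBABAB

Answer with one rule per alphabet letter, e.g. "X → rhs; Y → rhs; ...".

  step 4 ⇒ step 5: CBBABABBABBACBBABABBABBACBBABABBABBACBBABABBABBA ⇒ CB·BA·BA·B·BA·B·BA·BA·B·BA·BA·B·CB·BA·BA·B·BA·B·BA·BA·B·BA·BA·B·CB·BA·BA·B·BA·B·BA·BA·B·BA·BA·B·CB·BA·BA·B·BA·B·BA·BA·B·BA·BA·B
    A ↦ B
    B ↦ BA
    C ↦ CB

A->B, B->BA, C->CB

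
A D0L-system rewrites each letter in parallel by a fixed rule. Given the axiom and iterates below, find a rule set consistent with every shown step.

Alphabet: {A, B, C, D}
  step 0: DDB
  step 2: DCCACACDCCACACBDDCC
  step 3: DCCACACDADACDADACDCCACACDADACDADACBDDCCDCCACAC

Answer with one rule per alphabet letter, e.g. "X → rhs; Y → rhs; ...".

A->DAD, B->BD, C->AC, D->DCC

  step 2 ⇒ step 3: DCCACACDCCACACBDDCC ⇒ DCC·AC·AC·DAD·AC·DAD·AC·DCC·AC·AC·DAD·AC·DAD·AC·BD·DCC·DCC·AC·AC
    A ↦ DAD
    B ↦ BD
    C ↦ AC
    D ↦ DCC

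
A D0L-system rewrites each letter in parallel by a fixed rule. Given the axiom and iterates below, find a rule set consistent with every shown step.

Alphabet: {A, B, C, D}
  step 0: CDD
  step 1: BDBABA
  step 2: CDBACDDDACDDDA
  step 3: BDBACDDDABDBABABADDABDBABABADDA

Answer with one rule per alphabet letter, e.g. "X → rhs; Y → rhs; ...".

  step 2 ⇒ step 3: CDBACDDDACDDDA ⇒ BD·BA·CD·DDA·BD·BA·BA·BA·DDA·BD·BA·BA·BA·DDA
    A ↦ DDA
    B ↦ CD
    C ↦ BD
    D ↦ BA

A->DDA, B->CD, C->BD, D->BA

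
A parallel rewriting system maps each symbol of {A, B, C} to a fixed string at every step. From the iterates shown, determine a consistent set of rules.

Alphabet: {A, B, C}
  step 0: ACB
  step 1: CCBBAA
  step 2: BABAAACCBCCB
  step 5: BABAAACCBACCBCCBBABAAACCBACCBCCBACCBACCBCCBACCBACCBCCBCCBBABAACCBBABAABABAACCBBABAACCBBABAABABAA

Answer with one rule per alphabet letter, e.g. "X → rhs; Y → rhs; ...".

  step 1 ⇒ step 2: CCBBAA ⇒ BA·BA·A·A·CCB·CCB
    A ↦ CCB
    B ↦ A
    C ↦ BA

A->CCB, B->A, C->BA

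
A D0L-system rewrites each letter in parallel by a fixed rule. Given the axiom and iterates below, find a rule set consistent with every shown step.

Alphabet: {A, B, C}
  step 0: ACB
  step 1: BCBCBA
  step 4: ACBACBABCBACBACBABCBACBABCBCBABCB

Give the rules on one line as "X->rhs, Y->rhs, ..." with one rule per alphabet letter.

A->BCB, B->A, C->CB

  step 0 ⇒ step 1: ACB ⇒ BCB·CB·A
    A ↦ BCB
    B ↦ A
    C ↦ CB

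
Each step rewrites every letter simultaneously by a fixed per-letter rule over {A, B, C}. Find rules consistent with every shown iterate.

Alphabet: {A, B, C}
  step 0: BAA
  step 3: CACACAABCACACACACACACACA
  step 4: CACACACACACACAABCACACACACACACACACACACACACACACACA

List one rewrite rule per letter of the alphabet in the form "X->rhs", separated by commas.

A->CA, B->AB, C->CA

  step 3 ⇒ step 4: CACACAABCACACACACACACACA ⇒ CA·CA·CA·CA·CA·CA·CA·AB·CA·CA·CA·CA·CA·CA·CA·CA·CA·CA·CA·CA·CA·CA·CA·CA
    A ↦ CA
    B ↦ AB
    C ↦ CA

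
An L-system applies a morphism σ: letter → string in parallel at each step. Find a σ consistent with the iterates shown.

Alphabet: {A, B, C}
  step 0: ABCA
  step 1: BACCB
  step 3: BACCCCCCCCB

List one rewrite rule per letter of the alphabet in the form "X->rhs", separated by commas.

  step 0 ⇒ step 1: ABCA ⇒ B·A·CC·B
    A ↦ B
    B ↦ A
    C ↦ CC

A->B, B->A, C->CC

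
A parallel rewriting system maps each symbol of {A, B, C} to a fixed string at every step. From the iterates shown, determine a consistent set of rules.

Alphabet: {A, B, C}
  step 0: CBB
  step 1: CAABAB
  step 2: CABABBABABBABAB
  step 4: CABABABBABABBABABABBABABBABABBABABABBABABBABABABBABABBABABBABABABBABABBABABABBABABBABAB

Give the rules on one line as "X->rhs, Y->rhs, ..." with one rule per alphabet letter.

A->BAB, B->AB, C->CA

  step 1 ⇒ step 2: CAABAB ⇒ CA·BAB·BAB·AB·BAB·AB
    A ↦ BAB
    B ↦ AB
    C ↦ CA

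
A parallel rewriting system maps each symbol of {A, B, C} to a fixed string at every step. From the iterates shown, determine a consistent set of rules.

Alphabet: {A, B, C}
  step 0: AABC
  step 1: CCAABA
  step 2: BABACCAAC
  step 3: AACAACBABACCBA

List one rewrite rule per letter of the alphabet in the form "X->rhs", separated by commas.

A->C, B->AA, C->BA

  step 2 ⇒ step 3: BABACCAAC ⇒ AA·C·AA·C·BA·BA·C·C·BA
    A ↦ C
    B ↦ AA
    C ↦ BA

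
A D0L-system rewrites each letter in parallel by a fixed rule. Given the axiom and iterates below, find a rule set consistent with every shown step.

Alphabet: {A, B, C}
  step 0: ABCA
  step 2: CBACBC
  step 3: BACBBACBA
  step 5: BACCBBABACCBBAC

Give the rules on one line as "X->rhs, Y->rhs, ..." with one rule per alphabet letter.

  step 2 ⇒ step 3: CBACBC ⇒ BA·C·B·BA·C·BA
    A ↦ B
    B ↦ C
    C ↦ BA

A->B, B->C, C->BA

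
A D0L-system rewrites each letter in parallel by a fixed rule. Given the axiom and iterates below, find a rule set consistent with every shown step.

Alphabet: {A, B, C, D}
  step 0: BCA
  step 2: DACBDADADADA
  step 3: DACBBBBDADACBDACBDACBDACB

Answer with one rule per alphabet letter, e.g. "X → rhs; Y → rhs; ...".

A->B, B->DA, C->BBB, D->DAC

  step 2 ⇒ step 3: DACBDADADADA ⇒ DAC·B·BBB·DA·DAC·B·DAC·B·DAC·B·DAC·B
    A ↦ B
    B ↦ DA
    C ↦ BBB
    D ↦ DAC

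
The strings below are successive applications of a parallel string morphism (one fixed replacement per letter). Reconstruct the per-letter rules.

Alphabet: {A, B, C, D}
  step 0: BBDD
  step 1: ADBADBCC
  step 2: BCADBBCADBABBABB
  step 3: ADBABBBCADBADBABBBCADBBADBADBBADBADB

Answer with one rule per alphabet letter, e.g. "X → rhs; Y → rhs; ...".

A->B, B->ADB, C->ABB, D->C

  step 2 ⇒ step 3: BCADBBCADBABBABB ⇒ ADB·ABB·B·C·ADB·ADB·ABB·B·C·ADB·B·ADB·ADB·B·ADB·ADB
    A ↦ B
    B ↦ ADB
    C ↦ ABB
    D ↦ C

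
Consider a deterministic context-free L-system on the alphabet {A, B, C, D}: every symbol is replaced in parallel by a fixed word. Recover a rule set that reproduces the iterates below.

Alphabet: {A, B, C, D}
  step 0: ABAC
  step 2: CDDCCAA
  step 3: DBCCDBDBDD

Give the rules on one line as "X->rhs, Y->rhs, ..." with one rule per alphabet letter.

  step 2 ⇒ step 3: CDDCCAA ⇒ DB·C·C·DB·DB·D·D
    A ↦ D
    C ↦ DB
    D ↦ C
    B ↦ AA  (constrained at step 0)

A->D, B->AA, C->DB, D->C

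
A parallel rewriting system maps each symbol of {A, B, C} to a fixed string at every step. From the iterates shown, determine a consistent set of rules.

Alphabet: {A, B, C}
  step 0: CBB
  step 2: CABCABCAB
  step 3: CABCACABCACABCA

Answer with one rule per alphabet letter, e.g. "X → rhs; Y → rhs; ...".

  step 2 ⇒ step 3: CABCABCAB ⇒ CA·B·CA·CA·B·CA·CA·B·CA
    A ↦ B
    B ↦ CA
    C ↦ CA

A->B, B->CA, C->CA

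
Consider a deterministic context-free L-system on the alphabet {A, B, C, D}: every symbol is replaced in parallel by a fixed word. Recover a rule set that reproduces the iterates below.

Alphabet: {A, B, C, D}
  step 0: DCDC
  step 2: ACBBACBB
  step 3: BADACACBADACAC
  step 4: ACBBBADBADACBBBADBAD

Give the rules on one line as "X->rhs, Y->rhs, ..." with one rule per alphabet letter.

  step 3 ⇒ step 4: BADACACBADACAC ⇒ AC·B·B·B·AD·B·AD·AC·B·B·B·AD·B·AD
    A ↦ B
    B ↦ AC
    C ↦ AD
    D ↦ B

A->B, B->AC, C->AD, D->B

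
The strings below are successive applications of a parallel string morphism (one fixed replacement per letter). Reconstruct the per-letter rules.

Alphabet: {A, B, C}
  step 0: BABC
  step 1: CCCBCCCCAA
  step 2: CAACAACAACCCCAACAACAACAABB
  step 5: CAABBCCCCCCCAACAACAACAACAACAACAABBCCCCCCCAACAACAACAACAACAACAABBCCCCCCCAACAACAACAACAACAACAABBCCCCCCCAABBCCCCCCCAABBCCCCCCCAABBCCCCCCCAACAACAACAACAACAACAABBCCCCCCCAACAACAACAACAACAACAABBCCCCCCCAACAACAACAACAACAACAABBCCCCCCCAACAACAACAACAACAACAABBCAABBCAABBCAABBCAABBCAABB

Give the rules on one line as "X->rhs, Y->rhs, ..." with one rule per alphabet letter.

A->B, B->CCC, C->CAA

  step 1 ⇒ step 2: CCCBCCCCAA ⇒ CAA·CAA·CAA·CCC·CAA·CAA·CAA·CAA·B·B
    A ↦ B
    B ↦ CCC
    C ↦ CAA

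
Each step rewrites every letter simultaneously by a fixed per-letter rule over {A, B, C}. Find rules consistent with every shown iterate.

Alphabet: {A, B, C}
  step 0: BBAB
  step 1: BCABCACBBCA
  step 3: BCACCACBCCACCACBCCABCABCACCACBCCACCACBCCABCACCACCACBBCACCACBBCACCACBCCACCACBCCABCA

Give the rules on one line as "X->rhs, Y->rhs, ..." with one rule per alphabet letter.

  step 0 ⇒ step 1: BBAB ⇒ BCA·BCA·CB·BCA
    A ↦ CB
    B ↦ BCA
    C ↦ CCA  (constrained at step 1)

A->CB, B->BCA, C->CCA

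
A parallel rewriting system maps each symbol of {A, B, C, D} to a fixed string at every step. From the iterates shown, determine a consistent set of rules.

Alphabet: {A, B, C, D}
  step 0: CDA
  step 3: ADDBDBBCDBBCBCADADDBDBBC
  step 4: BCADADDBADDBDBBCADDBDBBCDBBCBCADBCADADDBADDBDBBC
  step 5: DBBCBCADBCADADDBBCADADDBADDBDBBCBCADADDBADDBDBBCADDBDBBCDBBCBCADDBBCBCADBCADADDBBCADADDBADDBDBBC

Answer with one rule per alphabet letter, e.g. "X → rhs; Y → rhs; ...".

  step 4 ⇒ step 5: BCADADDBADDBDBBCADDBDBBCDBBCBCADBCADADDBADDBDBBC ⇒ DB·BC·BC·AD·BC·AD·AD·DB·BC·AD·AD·DB·AD·DB·DB·BC·BC·AD·AD·DB·AD·DB·DB·BC·AD·DB·DB·BC·DB·BC·BC·AD·DB·BC·BC·AD·BC·AD·AD·DB·BC·AD·AD·DB·AD·DB·DB·BC
    A ↦ BC
    B ↦ DB
    C ↦ BC
    D ↦ AD

A->BC, B->DB, C->BC, D->AD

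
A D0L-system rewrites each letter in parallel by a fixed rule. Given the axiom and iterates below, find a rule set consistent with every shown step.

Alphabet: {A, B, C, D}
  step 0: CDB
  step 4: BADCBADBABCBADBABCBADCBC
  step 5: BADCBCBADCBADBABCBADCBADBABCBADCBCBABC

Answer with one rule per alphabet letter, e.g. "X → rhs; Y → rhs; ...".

A->D, B->BA, C->BC, D->C

  step 4 ⇒ step 5: BADCBADBABCBADBABCBADCBC ⇒ BA·D·C·BC·BA·D·C·BA·D·BA·BC·BA·D·C·BA·D·BA·BC·BA·D·C·BC·BA·BC
    A ↦ D
    B ↦ BA
    C ↦ BC
    D ↦ C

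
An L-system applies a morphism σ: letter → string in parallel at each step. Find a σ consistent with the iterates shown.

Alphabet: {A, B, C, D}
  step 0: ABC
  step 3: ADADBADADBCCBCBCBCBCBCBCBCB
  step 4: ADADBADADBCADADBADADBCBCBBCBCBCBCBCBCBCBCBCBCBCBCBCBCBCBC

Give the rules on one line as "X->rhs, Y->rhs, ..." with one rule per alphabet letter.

  step 3 ⇒ step 4: ADADBADADBCCBCBCBCBCBCBCBCB ⇒ AD·ADB·AD·ADB·C·AD·ADB·AD·ADB·C·BCB·BCB·C·BCB·C·BCB·C·BCB·C·BCB·C·BCB·C·BCB·C·BCB·C
    A ↦ AD
    B ↦ C
    C ↦ BCB
    D ↦ ADB

A->AD, B->C, C->BCB, D->ADB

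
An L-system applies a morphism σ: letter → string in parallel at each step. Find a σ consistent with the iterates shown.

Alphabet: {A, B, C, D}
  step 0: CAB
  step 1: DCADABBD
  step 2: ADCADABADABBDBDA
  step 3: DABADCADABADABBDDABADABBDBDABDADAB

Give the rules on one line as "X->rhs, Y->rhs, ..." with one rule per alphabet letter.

A->DAB, B->BD, C->DCA, D->A

  step 2 ⇒ step 3: ADCADABADABBDBDA ⇒ DAB·A·DCA·DAB·A·DAB·BD·DAB·A·DAB·BD·BD·A·BD·A·DAB
    A ↦ DAB
    B ↦ BD
    C ↦ DCA
    D ↦ A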